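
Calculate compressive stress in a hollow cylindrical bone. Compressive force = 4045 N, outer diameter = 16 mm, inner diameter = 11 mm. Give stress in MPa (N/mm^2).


A = pi*(r_o^2 - r_i^2)
r_o = 8 mm, r_i = 5.5 mm
A = 106.029 mm^2
sigma = F/A = 4045 / 106.029
sigma = 38.15 MPa


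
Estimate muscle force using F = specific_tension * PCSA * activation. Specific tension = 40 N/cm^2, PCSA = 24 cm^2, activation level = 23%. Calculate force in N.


F = sigma * PCSA * activation
F = 40 * 24 * 0.23
F = 220.8 N


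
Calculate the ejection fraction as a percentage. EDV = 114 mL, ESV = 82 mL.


SV = EDV - ESV = 114 - 82 = 32 mL
EF = SV/EDV * 100 = 32/114 * 100
EF = 28.07%


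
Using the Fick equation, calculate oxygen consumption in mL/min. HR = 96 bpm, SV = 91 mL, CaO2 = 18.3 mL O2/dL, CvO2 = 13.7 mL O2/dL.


CO = HR*SV = 96*91/1000 = 8.736 L/min
a-v O2 diff = 18.3 - 13.7 = 4.6 mL/dL
VO2 = CO * (CaO2-CvO2) * 10 dL/L
VO2 = 8.736 * 4.6 * 10
VO2 = 401.9 mL/min


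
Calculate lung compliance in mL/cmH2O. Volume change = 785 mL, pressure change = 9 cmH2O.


C = dV / dP
C = 785 / 9
C = 87.22 mL/cmH2O


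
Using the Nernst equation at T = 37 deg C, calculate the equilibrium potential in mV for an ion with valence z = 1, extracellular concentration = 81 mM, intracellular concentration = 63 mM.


E = (RT/(zF)) * ln(C_out/C_in)
T = 37 + 273.15 = 310.15 K
E = (8.314 * 310.15 / (1 * 96485)) * ln(81/63)
E = 6.716 mV


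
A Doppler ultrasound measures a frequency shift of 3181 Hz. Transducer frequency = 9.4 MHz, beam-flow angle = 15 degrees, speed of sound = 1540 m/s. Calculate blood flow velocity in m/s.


v = fd * c / (2 * f0 * cos(theta))
v = 3181 * 1540 / (2 * 9.4000e+06 * cos(15))
v = 0.2698 m/s


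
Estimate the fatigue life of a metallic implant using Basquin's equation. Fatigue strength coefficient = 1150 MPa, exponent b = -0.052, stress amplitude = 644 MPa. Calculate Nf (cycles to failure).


sigma_a = sigma_f' * (2Nf)^b
2Nf = (sigma_a/sigma_f')^(1/b)
2Nf = (644/1150)^(1/-0.052)
2Nf = 69588.575
Nf = 3.479e+04


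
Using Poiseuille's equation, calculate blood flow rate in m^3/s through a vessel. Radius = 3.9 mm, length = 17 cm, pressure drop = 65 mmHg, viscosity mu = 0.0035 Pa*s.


Q = pi*r^4*dP / (8*mu*L)
r = 0.0039 m, L = 0.17 m
dP = 65 mmHg = 8665.93 Pa
Q = 0.001323 m^3/s


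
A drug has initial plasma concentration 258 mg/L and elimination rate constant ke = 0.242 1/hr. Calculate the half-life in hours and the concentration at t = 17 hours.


t_half = ln(2) / ke = 0.693147 / 0.242 = 2.864 hr
C(t) = C0 * exp(-ke*t) = 258 * exp(-0.242*17)
C(17) = 4.216 mg/L


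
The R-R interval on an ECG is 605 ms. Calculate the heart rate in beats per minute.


HR = 60 / RR_interval(s)
RR = 605 ms = 0.605 s
HR = 60 / 0.605 = 99.17 bpm


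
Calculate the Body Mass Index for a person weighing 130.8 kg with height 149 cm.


BMI = weight / height^2
height = 149 cm = 1.49 m
BMI = 130.8 / 1.49^2
BMI = 58.92 kg/m^2


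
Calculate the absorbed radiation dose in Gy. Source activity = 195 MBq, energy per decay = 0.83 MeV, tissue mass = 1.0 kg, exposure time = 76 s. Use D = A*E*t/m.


A = 195 MBq = 1.9500e+08 Bq
E = 0.83 MeV = 1.32966e-13 J
D = A*E*t/m = 1.9500e+08*1.32966e-13*76/1.0
D = 0.001971 Gy


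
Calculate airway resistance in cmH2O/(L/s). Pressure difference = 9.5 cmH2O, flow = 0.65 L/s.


R = dP / flow
R = 9.5 / 0.65
R = 14.62 cmH2O/(L/s)


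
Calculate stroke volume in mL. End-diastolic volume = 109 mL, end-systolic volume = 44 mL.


SV = EDV - ESV
SV = 109 - 44
SV = 65 mL


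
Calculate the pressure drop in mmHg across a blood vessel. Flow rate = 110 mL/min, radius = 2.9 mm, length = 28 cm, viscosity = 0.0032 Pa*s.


dP = 8*mu*L*Q / (pi*r^4)
Q = 110 mL/min = 1.83333e-06 m^3/s
dP = 59.1421 Pa = 59.1421 / 133.322 mmHg = 0.4436 mmHg


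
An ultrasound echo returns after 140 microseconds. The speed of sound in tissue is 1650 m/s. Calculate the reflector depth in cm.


depth = c * t / 2
t = 140 us = 1.4000e-04 s
depth = 1650 * 1.4000e-04 / 2
depth = 0.1155 m = 11.55 cm


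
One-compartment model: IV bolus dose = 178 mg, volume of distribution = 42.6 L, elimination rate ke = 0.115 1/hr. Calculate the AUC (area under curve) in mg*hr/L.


C0 = Dose/Vd = 178/42.6 = 4.1784 mg/L
AUC = C0/ke = 4.1784/0.115
AUC = 36.33 mg*hr/L


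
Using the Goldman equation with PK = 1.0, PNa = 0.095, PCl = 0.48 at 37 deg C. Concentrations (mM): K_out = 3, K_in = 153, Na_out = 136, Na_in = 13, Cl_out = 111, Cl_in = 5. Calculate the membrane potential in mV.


Vm = (RT/F)*ln((PK*Ko + PNa*Nao + PCl*Cli)/(PK*Ki + PNa*Nai + PCl*Clo))
Numer = 18.32, Denom = 207.515
Vm = -64.87 mV


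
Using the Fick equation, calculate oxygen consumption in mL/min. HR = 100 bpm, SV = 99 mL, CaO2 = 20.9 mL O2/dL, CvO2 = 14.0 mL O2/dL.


CO = HR*SV = 100*99/1000 = 9.9 L/min
a-v O2 diff = 20.9 - 14.0 = 6.9 mL/dL
VO2 = CO * (CaO2-CvO2) * 10 dL/L
VO2 = 9.9 * 6.9 * 10
VO2 = 683.1 mL/min


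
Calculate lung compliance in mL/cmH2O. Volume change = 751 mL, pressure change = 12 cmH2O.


C = dV / dP
C = 751 / 12
C = 62.58 mL/cmH2O


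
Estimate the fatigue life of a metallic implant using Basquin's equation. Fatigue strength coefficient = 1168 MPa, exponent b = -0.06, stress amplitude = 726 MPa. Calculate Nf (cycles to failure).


sigma_a = sigma_f' * (2Nf)^b
2Nf = (sigma_a/sigma_f')^(1/b)
2Nf = (726/1168)^(1/-0.06)
2Nf = 2765.479
Nf = 1383


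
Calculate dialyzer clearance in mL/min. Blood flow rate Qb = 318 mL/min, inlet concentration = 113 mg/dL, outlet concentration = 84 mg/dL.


K = Qb * (Cb_in - Cb_out) / Cb_in
K = 318 * (113 - 84) / 113
K = 81.61 mL/min


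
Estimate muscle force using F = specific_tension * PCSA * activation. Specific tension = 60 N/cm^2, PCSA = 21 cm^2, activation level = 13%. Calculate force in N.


F = sigma * PCSA * activation
F = 60 * 21 * 0.13
F = 163.8 N


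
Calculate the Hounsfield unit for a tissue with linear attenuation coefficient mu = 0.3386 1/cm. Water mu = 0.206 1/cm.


HU = ((mu_tissue - mu_water) / mu_water) * 1000
HU = ((0.3386 - 0.206) / 0.206) * 1000
HU = 643.7


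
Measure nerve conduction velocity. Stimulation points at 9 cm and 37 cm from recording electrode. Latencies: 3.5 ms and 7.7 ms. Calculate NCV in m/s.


Distance = (37 - 9) / 100 = 0.28 m
dt = (7.7 - 3.5) / 1000 = 0.0042 s
NCV = dist / dt = 66.67 m/s


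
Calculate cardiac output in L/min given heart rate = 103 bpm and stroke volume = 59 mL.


CO = HR * SV
CO = 103 * 59 / 1000
CO = 6.077 L/min


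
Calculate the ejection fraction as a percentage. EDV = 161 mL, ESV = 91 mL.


SV = EDV - ESV = 161 - 91 = 70 mL
EF = SV/EDV * 100 = 70/161 * 100
EF = 43.48%


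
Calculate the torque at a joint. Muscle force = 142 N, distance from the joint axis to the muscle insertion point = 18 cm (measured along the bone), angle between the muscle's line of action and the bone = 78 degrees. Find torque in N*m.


Torque = F * d * sin(theta)   (moment arm = d*sin(theta))
d = 18 cm = 0.18 m
Torque = 142 * 0.18 * sin(78)
Torque = 25 N*m


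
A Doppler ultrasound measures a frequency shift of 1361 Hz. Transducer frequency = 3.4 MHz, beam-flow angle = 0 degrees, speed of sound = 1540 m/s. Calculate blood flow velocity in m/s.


v = fd * c / (2 * f0 * cos(theta))
v = 1361 * 1540 / (2 * 3.4000e+06 * cos(0))
v = 0.3082 m/s


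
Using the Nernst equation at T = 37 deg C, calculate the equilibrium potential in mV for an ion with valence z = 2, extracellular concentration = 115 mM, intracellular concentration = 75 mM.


E = (RT/(zF)) * ln(C_out/C_in)
T = 37 + 273.15 = 310.15 K
E = (8.314 * 310.15 / (2 * 96485)) * ln(115/75)
E = 5.712 mV


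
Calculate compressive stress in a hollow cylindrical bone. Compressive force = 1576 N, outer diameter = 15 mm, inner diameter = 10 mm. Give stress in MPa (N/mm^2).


A = pi*(r_o^2 - r_i^2)
r_o = 7.5 mm, r_i = 5 mm
A = 98.1748 mm^2
sigma = F/A = 1576 / 98.1748
sigma = 16.05 MPa


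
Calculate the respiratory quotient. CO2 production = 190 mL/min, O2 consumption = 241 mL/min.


RQ = VCO2 / VO2
RQ = 190 / 241
RQ = 0.7884


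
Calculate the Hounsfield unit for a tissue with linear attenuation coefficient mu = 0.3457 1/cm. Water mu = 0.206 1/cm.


HU = ((mu_tissue - mu_water) / mu_water) * 1000
HU = ((0.3457 - 0.206) / 0.206) * 1000
HU = 678.2


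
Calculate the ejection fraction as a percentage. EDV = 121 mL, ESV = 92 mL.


SV = EDV - ESV = 121 - 92 = 29 mL
EF = SV/EDV * 100 = 29/121 * 100
EF = 23.97%


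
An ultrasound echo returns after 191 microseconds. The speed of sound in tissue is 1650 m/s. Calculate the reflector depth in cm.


depth = c * t / 2
t = 191 us = 1.9100e-04 s
depth = 1650 * 1.9100e-04 / 2
depth = 0.157575 m = 15.7575 cm


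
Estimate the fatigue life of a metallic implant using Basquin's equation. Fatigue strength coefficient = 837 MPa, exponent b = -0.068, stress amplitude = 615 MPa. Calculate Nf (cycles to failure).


sigma_a = sigma_f' * (2Nf)^b
2Nf = (sigma_a/sigma_f')^(1/b)
2Nf = (615/837)^(1/-0.068)
2Nf = 92.979538
Nf = 46.49


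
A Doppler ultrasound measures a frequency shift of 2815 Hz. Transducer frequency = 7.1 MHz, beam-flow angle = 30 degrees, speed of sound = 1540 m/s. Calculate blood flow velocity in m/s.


v = fd * c / (2 * f0 * cos(theta))
v = 2815 * 1540 / (2 * 7.1000e+06 * cos(30))
v = 0.3525 m/s


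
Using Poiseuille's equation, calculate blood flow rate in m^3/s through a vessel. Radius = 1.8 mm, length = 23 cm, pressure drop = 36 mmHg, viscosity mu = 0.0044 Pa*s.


Q = pi*r^4*dP / (8*mu*L)
r = 0.0018 m, L = 0.23 m
dP = 36 mmHg = 4799.592 Pa
Q = 1.9551e-05 m^3/s


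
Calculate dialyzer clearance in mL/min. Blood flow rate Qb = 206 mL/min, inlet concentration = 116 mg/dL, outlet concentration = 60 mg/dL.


K = Qb * (Cb_in - Cb_out) / Cb_in
K = 206 * (116 - 60) / 116
K = 99.45 mL/min


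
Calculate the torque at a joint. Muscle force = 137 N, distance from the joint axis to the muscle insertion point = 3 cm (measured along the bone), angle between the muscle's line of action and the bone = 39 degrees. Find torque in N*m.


Torque = F * d * sin(theta)   (moment arm = d*sin(theta))
d = 3 cm = 0.03 m
Torque = 137 * 0.03 * sin(39)
Torque = 2.587 N*m


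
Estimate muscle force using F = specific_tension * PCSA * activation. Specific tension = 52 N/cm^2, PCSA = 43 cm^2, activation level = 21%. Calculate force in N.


F = sigma * PCSA * activation
F = 52 * 43 * 0.21
F = 469.6 N


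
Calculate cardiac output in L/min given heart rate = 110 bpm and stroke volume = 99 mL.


CO = HR * SV
CO = 110 * 99 / 1000
CO = 10.89 L/min


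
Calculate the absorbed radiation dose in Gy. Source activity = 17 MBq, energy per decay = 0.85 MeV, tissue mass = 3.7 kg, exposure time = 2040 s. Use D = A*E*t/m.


A = 17 MBq = 1.7000e+07 Bq
E = 0.85 MeV = 1.3617e-13 J
D = A*E*t/m = 1.7000e+07*1.3617e-13*2040/3.7
D = 0.001276 Gy


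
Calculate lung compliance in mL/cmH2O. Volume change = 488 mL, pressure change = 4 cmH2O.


C = dV / dP
C = 488 / 4
C = 122 mL/cmH2O


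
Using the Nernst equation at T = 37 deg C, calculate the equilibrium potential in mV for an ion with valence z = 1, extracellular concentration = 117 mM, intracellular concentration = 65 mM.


E = (RT/(zF)) * ln(C_out/C_in)
T = 37 + 273.15 = 310.15 K
E = (8.314 * 310.15 / (1 * 96485)) * ln(117/65)
E = 15.71 mV


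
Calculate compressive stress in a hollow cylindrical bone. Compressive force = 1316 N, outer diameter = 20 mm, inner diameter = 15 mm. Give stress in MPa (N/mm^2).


A = pi*(r_o^2 - r_i^2)
r_o = 10 mm, r_i = 7.5 mm
A = 137.445 mm^2
sigma = F/A = 1316 / 137.445
sigma = 9.575 MPa


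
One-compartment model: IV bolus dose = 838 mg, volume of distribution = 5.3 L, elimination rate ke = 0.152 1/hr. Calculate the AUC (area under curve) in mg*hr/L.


C0 = Dose/Vd = 838/5.3 = 158.113 mg/L
AUC = C0/ke = 158.113/0.152
AUC = 1040 mg*hr/L


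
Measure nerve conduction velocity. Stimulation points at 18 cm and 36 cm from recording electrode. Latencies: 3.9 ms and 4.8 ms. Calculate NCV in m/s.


Distance = (36 - 18) / 100 = 0.18 m
dt = (4.8 - 3.9) / 1000 = 9.0000e-04 s
NCV = dist / dt = 200 m/s


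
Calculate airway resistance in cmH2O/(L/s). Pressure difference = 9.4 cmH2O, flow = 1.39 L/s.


R = dP / flow
R = 9.4 / 1.39
R = 6.763 cmH2O/(L/s)


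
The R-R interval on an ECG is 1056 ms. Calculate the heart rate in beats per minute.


HR = 60 / RR_interval(s)
RR = 1056 ms = 1.056 s
HR = 60 / 1.056 = 56.82 bpm


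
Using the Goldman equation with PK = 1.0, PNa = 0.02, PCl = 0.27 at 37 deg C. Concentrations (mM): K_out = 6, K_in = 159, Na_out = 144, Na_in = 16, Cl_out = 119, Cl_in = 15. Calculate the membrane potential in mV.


Vm = (RT/F)*ln((PK*Ko + PNa*Nao + PCl*Cli)/(PK*Ki + PNa*Nai + PCl*Clo))
Numer = 12.93, Denom = 191.45
Vm = -72.03 mV


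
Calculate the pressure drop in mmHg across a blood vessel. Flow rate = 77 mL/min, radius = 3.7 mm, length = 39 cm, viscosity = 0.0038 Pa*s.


dP = 8*mu*L*Q / (pi*r^4)
Q = 77 mL/min = 1.28333e-06 m^3/s
dP = 25.8416 Pa = 25.8416 / 133.322 mmHg = 0.1938 mmHg


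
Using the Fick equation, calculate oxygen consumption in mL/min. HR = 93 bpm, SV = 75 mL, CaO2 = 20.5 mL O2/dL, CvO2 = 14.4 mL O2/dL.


CO = HR*SV = 93*75/1000 = 6.975 L/min
a-v O2 diff = 20.5 - 14.4 = 6.1 mL/dL
VO2 = CO * (CaO2-CvO2) * 10 dL/L
VO2 = 6.975 * 6.1 * 10
VO2 = 425.5 mL/min


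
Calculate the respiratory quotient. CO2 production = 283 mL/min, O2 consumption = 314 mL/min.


RQ = VCO2 / VO2
RQ = 283 / 314
RQ = 0.9013


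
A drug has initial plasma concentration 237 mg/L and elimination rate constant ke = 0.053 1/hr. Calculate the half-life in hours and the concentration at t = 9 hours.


t_half = ln(2) / ke = 0.693147 / 0.053 = 13.08 hr
C(t) = C0 * exp(-ke*t) = 237 * exp(-0.053*9)
C(9) = 147.1 mg/L


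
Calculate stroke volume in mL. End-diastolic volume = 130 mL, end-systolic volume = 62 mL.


SV = EDV - ESV
SV = 130 - 62
SV = 68 mL


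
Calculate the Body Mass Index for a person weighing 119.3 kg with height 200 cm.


BMI = weight / height^2
height = 200 cm = 2 m
BMI = 119.3 / 2^2
BMI = 29.82 kg/m^2


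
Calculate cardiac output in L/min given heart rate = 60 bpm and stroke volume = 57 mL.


CO = HR * SV
CO = 60 * 57 / 1000
CO = 3.42 L/min


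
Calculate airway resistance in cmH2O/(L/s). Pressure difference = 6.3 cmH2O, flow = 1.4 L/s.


R = dP / flow
R = 6.3 / 1.4
R = 4.5 cmH2O/(L/s)


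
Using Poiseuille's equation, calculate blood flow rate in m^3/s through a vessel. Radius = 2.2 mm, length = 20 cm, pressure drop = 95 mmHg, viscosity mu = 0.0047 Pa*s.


Q = pi*r^4*dP / (8*mu*L)
r = 0.0022 m, L = 0.2 m
dP = 95 mmHg = 12665.59 Pa
Q = 1.2395e-04 m^3/s


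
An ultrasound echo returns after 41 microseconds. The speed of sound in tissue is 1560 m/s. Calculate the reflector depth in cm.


depth = c * t / 2
t = 41 us = 4.1000e-05 s
depth = 1560 * 4.1000e-05 / 2
depth = 0.03198 m = 3.198 cm


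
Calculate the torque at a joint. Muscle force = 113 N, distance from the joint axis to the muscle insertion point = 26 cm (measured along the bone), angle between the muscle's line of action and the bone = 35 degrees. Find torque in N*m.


Torque = F * d * sin(theta)   (moment arm = d*sin(theta))
d = 26 cm = 0.26 m
Torque = 113 * 0.26 * sin(35)
Torque = 16.85 N*m


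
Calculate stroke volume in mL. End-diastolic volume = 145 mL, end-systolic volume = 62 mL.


SV = EDV - ESV
SV = 145 - 62
SV = 83 mL


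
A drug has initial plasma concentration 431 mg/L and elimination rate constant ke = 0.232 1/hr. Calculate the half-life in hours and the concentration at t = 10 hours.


t_half = ln(2) / ke = 0.693147 / 0.232 = 2.988 hr
C(t) = C0 * exp(-ke*t) = 431 * exp(-0.232*10)
C(10) = 42.36 mg/L


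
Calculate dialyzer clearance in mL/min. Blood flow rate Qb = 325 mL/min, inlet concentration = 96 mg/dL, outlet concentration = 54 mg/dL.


K = Qb * (Cb_in - Cb_out) / Cb_in
K = 325 * (96 - 54) / 96
K = 142.2 mL/min


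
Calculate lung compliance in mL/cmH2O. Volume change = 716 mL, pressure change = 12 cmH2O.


C = dV / dP
C = 716 / 12
C = 59.67 mL/cmH2O


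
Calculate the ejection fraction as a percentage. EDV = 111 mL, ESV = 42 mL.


SV = EDV - ESV = 111 - 42 = 69 mL
EF = SV/EDV * 100 = 69/111 * 100
EF = 62.16%


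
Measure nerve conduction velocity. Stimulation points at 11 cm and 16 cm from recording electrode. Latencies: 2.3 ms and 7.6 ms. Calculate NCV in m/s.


Distance = (16 - 11) / 100 = 0.05 m
dt = (7.6 - 2.3) / 1000 = 0.0053 s
NCV = dist / dt = 9.434 m/s


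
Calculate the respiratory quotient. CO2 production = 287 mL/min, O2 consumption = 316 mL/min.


RQ = VCO2 / VO2
RQ = 287 / 316
RQ = 0.9082


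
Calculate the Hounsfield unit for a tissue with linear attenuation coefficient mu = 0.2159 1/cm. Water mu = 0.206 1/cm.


HU = ((mu_tissue - mu_water) / mu_water) * 1000
HU = ((0.2159 - 0.206) / 0.206) * 1000
HU = 48.06


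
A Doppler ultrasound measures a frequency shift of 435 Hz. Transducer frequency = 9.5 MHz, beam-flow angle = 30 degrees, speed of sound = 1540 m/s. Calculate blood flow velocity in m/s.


v = fd * c / (2 * f0 * cos(theta))
v = 435 * 1540 / (2 * 9.5000e+06 * cos(30))
v = 0.04071 m/s


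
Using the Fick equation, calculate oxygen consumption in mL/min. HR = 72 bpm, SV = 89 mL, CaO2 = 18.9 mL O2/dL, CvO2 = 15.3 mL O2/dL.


CO = HR*SV = 72*89/1000 = 6.408 L/min
a-v O2 diff = 18.9 - 15.3 = 3.6 mL/dL
VO2 = CO * (CaO2-CvO2) * 10 dL/L
VO2 = 6.408 * 3.6 * 10
VO2 = 230.7 mL/min


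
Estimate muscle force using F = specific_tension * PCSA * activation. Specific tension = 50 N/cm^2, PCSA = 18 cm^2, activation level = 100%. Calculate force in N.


F = sigma * PCSA * activation
F = 50 * 18 * 1
F = 900 N


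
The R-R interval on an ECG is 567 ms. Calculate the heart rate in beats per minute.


HR = 60 / RR_interval(s)
RR = 567 ms = 0.567 s
HR = 60 / 0.567 = 105.8 bpm


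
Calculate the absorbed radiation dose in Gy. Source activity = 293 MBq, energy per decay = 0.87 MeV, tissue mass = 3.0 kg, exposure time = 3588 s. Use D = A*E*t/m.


A = 293 MBq = 2.9300e+08 Bq
E = 0.87 MeV = 1.39374e-13 J
D = A*E*t/m = 2.9300e+08*1.39374e-13*3588/3.0
D = 0.04884 Gy


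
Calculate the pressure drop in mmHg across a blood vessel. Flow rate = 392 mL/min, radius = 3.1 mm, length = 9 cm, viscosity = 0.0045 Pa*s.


dP = 8*mu*L*Q / (pi*r^4)
Q = 392 mL/min = 6.53333e-06 m^3/s
dP = 72.9597 Pa = 72.9597 / 133.322 mmHg = 0.5472 mmHg


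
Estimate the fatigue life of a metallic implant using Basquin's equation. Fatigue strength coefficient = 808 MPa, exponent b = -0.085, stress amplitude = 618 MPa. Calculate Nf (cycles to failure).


sigma_a = sigma_f' * (2Nf)^b
2Nf = (sigma_a/sigma_f')^(1/b)
2Nf = (618/808)^(1/-0.085)
2Nf = 23.425076
Nf = 11.71


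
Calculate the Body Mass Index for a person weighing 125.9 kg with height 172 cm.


BMI = weight / height^2
height = 172 cm = 1.72 m
BMI = 125.9 / 1.72^2
BMI = 42.56 kg/m^2


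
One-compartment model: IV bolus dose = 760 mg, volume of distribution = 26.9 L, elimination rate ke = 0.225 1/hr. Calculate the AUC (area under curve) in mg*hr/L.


C0 = Dose/Vd = 760/26.9 = 28.2528 mg/L
AUC = C0/ke = 28.2528/0.225
AUC = 125.6 mg*hr/L


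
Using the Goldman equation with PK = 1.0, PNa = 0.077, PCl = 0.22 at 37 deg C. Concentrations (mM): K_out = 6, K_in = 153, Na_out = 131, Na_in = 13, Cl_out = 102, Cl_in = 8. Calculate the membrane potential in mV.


Vm = (RT/F)*ln((PK*Ko + PNa*Nao + PCl*Cli)/(PK*Ki + PNa*Nai + PCl*Clo))
Numer = 17.847, Denom = 176.441
Vm = -61.23 mV


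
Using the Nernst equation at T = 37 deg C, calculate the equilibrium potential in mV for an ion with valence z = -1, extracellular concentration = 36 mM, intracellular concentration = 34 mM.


E = (RT/(zF)) * ln(C_out/C_in)
T = 37 + 273.15 = 310.15 K
E = (8.314 * 310.15 / (-1 * 96485)) * ln(36/34)
E = -1.528 mV


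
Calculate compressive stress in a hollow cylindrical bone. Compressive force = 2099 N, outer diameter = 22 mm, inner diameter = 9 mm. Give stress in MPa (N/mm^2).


A = pi*(r_o^2 - r_i^2)
r_o = 11 mm, r_i = 4.5 mm
A = 316.515 mm^2
sigma = F/A = 2099 / 316.515
sigma = 6.632 MPa


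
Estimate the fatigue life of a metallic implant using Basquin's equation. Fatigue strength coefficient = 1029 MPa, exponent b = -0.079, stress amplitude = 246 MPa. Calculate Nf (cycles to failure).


sigma_a = sigma_f' * (2Nf)^b
2Nf = (sigma_a/sigma_f')^(1/b)
2Nf = (246/1029)^(1/-0.079)
2Nf = 73593394
Nf = 3.6797e+07


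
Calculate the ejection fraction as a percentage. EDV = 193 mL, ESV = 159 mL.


SV = EDV - ESV = 193 - 159 = 34 mL
EF = SV/EDV * 100 = 34/193 * 100
EF = 17.62%


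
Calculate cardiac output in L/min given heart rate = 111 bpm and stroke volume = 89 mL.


CO = HR * SV
CO = 111 * 89 / 1000
CO = 9.879 L/min


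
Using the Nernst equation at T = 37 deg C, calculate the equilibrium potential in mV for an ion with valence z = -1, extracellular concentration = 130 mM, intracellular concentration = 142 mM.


E = (RT/(zF)) * ln(C_out/C_in)
T = 37 + 273.15 = 310.15 K
E = (8.314 * 310.15 / (-1 * 96485)) * ln(130/142)
E = 2.36 mV


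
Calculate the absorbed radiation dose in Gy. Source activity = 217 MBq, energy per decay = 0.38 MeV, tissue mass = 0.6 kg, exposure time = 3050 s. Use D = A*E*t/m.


A = 217 MBq = 2.1700e+08 Bq
E = 0.38 MeV = 6.0876e-14 J
D = A*E*t/m = 2.1700e+08*6.0876e-14*3050/0.6
D = 0.06715 Gy


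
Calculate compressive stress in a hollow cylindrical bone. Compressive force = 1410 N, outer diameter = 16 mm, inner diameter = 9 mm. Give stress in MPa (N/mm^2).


A = pi*(r_o^2 - r_i^2)
r_o = 8 mm, r_i = 4.5 mm
A = 137.445 mm^2
sigma = F/A = 1410 / 137.445
sigma = 10.26 MPa


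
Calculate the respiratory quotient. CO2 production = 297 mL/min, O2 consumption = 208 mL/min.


RQ = VCO2 / VO2
RQ = 297 / 208
RQ = 1.428


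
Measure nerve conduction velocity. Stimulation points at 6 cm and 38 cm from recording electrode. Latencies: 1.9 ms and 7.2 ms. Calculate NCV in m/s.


Distance = (38 - 6) / 100 = 0.32 m
dt = (7.2 - 1.9) / 1000 = 0.0053 s
NCV = dist / dt = 60.38 m/s


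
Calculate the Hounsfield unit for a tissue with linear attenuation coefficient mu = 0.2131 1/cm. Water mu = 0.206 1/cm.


HU = ((mu_tissue - mu_water) / mu_water) * 1000
HU = ((0.2131 - 0.206) / 0.206) * 1000
HU = 34.47


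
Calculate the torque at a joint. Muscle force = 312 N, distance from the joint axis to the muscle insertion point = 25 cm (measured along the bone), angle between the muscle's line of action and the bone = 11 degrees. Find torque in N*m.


Torque = F * d * sin(theta)   (moment arm = d*sin(theta))
d = 25 cm = 0.25 m
Torque = 312 * 0.25 * sin(11)
Torque = 14.88 N*m


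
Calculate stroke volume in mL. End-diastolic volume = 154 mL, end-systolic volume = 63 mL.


SV = EDV - ESV
SV = 154 - 63
SV = 91 mL


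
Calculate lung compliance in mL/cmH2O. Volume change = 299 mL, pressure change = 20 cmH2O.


C = dV / dP
C = 299 / 20
C = 14.95 mL/cmH2O


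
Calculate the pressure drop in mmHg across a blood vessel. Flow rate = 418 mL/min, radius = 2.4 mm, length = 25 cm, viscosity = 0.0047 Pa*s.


dP = 8*mu*L*Q / (pi*r^4)
Q = 418 mL/min = 6.96667e-06 m^3/s
dP = 628.287 Pa = 628.287 / 133.322 mmHg = 4.713 mmHg


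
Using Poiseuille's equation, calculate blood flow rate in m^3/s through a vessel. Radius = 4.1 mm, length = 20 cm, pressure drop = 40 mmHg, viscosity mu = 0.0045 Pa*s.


Q = pi*r^4*dP / (8*mu*L)
r = 0.0041 m, L = 0.2 m
dP = 40 mmHg = 5332.88 Pa
Q = 6.5753e-04 m^3/s


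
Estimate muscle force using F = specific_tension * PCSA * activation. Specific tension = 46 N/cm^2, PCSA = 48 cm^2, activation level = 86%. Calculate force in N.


F = sigma * PCSA * activation
F = 46 * 48 * 0.86
F = 1899 N


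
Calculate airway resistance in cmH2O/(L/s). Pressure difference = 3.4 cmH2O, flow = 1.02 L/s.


R = dP / flow
R = 3.4 / 1.02
R = 3.333 cmH2O/(L/s)


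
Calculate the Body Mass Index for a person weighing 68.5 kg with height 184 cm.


BMI = weight / height^2
height = 184 cm = 1.84 m
BMI = 68.5 / 1.84^2
BMI = 20.23 kg/m^2


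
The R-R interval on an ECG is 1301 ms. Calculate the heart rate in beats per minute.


HR = 60 / RR_interval(s)
RR = 1301 ms = 1.301 s
HR = 60 / 1.301 = 46.12 bpm


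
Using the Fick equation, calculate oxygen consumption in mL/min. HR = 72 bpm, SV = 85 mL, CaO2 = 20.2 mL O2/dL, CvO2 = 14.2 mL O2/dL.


CO = HR*SV = 72*85/1000 = 6.12 L/min
a-v O2 diff = 20.2 - 14.2 = 6 mL/dL
VO2 = CO * (CaO2-CvO2) * 10 dL/L
VO2 = 6.12 * 6 * 10
VO2 = 367.2 mL/min


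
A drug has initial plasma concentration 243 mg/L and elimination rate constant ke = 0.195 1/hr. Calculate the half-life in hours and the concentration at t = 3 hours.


t_half = ln(2) / ke = 0.693147 / 0.195 = 3.555 hr
C(t) = C0 * exp(-ke*t) = 243 * exp(-0.195*3)
C(3) = 135.4 mg/L


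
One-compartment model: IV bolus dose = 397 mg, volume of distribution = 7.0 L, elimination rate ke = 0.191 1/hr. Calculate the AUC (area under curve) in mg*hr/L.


C0 = Dose/Vd = 397/7.0 = 56.7143 mg/L
AUC = C0/ke = 56.7143/0.191
AUC = 296.9 mg*hr/L


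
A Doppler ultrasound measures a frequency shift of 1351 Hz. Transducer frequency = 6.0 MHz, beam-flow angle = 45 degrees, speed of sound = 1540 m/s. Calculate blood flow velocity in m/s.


v = fd * c / (2 * f0 * cos(theta))
v = 1351 * 1540 / (2 * 6.0000e+06 * cos(45))
v = 0.2452 m/s


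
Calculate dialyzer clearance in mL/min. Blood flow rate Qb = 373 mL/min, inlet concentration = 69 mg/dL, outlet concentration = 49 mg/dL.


K = Qb * (Cb_in - Cb_out) / Cb_in
K = 373 * (69 - 49) / 69
K = 108.1 mL/min


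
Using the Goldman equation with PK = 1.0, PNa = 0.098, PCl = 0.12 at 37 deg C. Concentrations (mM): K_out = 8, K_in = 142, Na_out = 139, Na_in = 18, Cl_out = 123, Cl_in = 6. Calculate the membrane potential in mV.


Vm = (RT/F)*ln((PK*Ko + PNa*Nao + PCl*Cli)/(PK*Ki + PNa*Nai + PCl*Clo))
Numer = 22.342, Denom = 158.524
Vm = -52.37 mV


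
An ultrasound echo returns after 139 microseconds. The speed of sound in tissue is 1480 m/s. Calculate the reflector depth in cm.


depth = c * t / 2
t = 139 us = 1.3900e-04 s
depth = 1480 * 1.3900e-04 / 2
depth = 0.10286 m = 10.286 cm


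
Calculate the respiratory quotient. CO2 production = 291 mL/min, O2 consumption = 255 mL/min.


RQ = VCO2 / VO2
RQ = 291 / 255
RQ = 1.141


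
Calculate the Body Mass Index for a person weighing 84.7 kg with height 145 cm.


BMI = weight / height^2
height = 145 cm = 1.45 m
BMI = 84.7 / 1.45^2
BMI = 40.29 kg/m^2


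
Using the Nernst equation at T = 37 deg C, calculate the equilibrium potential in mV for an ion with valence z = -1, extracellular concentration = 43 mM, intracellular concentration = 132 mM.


E = (RT/(zF)) * ln(C_out/C_in)
T = 37 + 273.15 = 310.15 K
E = (8.314 * 310.15 / (-1 * 96485)) * ln(43/132)
E = 29.98 mV


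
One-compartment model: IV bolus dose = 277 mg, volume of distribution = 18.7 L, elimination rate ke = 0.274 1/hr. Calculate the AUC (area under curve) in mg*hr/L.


C0 = Dose/Vd = 277/18.7 = 14.8128 mg/L
AUC = C0/ke = 14.8128/0.274
AUC = 54.06 mg*hr/L


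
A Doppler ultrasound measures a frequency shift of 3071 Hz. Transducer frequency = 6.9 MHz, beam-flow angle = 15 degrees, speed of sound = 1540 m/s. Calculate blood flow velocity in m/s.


v = fd * c / (2 * f0 * cos(theta))
v = 3071 * 1540 / (2 * 6.9000e+06 * cos(15))
v = 0.3548 m/s


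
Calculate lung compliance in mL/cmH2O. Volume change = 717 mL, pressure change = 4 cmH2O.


C = dV / dP
C = 717 / 4
C = 179.2 mL/cmH2O


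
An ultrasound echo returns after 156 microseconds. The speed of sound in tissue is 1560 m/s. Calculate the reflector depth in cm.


depth = c * t / 2
t = 156 us = 1.5600e-04 s
depth = 1560 * 1.5600e-04 / 2
depth = 0.12168 m = 12.168 cm


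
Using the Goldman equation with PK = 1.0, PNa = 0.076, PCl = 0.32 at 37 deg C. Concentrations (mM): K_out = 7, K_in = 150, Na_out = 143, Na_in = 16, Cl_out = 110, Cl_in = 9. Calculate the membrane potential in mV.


Vm = (RT/F)*ln((PK*Ko + PNa*Nao + PCl*Cli)/(PK*Ki + PNa*Nai + PCl*Clo))
Numer = 20.748, Denom = 186.416
Vm = -58.68 mV


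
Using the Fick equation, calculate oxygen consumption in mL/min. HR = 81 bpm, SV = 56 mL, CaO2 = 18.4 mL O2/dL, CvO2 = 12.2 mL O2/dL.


CO = HR*SV = 81*56/1000 = 4.536 L/min
a-v O2 diff = 18.4 - 12.2 = 6.2 mL/dL
VO2 = CO * (CaO2-CvO2) * 10 dL/L
VO2 = 4.536 * 6.2 * 10
VO2 = 281.2 mL/min


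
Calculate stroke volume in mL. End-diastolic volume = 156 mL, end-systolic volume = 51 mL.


SV = EDV - ESV
SV = 156 - 51
SV = 105 mL


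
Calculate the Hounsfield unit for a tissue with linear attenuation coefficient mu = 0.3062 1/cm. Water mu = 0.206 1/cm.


HU = ((mu_tissue - mu_water) / mu_water) * 1000
HU = ((0.3062 - 0.206) / 0.206) * 1000
HU = 486.4


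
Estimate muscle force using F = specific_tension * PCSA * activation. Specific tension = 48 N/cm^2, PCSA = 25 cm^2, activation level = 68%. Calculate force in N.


F = sigma * PCSA * activation
F = 48 * 25 * 0.68
F = 816 N


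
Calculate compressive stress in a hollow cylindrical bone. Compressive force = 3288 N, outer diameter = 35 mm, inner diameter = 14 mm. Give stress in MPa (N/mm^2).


A = pi*(r_o^2 - r_i^2)
r_o = 17.5 mm, r_i = 7 mm
A = 808.175 mm^2
sigma = F/A = 3288 / 808.175
sigma = 4.068 MPa


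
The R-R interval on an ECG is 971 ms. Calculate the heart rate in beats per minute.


HR = 60 / RR_interval(s)
RR = 971 ms = 0.971 s
HR = 60 / 0.971 = 61.79 bpm


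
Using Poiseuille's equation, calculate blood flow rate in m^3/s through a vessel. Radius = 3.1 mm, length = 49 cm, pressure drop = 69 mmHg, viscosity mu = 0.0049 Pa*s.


Q = pi*r^4*dP / (8*mu*L)
r = 0.0031 m, L = 0.49 m
dP = 69 mmHg = 9199.218 Pa
Q = 1.3895e-04 m^3/s


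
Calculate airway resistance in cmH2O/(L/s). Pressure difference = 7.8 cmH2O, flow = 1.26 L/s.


R = dP / flow
R = 7.8 / 1.26
R = 6.19 cmH2O/(L/s)


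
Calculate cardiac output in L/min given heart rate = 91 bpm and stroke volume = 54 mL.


CO = HR * SV
CO = 91 * 54 / 1000
CO = 4.914 L/min


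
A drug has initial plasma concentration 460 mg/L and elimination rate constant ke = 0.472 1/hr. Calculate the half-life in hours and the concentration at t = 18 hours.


t_half = ln(2) / ke = 0.693147 / 0.472 = 1.469 hr
C(t) = C0 * exp(-ke*t) = 460 * exp(-0.472*18)
C(18) = 0.09397 mg/L


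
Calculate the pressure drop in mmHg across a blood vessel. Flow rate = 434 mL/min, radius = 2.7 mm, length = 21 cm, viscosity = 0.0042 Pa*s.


dP = 8*mu*L*Q / (pi*r^4)
Q = 434 mL/min = 7.23333e-06 m^3/s
dP = 305.698 Pa = 305.698 / 133.322 mmHg = 2.293 mmHg


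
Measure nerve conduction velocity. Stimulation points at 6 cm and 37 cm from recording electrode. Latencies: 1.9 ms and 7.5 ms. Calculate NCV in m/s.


Distance = (37 - 6) / 100 = 0.31 m
dt = (7.5 - 1.9) / 1000 = 0.0056 s
NCV = dist / dt = 55.36 m/s


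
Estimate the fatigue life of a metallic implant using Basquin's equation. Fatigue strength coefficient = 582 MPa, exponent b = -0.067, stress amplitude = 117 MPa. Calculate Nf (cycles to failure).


sigma_a = sigma_f' * (2Nf)^b
2Nf = (sigma_a/sigma_f')^(1/b)
2Nf = (117/582)^(1/-0.067)
2Nf = 2.5064644e+10
Nf = 1.2532e+10


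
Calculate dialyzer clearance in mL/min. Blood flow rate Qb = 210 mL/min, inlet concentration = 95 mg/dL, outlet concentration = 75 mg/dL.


K = Qb * (Cb_in - Cb_out) / Cb_in
K = 210 * (95 - 75) / 95
K = 44.21 mL/min


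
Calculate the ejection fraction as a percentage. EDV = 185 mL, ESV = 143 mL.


SV = EDV - ESV = 185 - 143 = 42 mL
EF = SV/EDV * 100 = 42/185 * 100
EF = 22.7%


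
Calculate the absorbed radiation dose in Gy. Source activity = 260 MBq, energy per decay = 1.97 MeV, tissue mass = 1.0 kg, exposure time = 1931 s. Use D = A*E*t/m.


A = 260 MBq = 2.6000e+08 Bq
E = 1.97 MeV = 3.15594e-13 J
D = A*E*t/m = 2.6000e+08*3.15594e-13*1931/1.0
D = 0.1584 Gy


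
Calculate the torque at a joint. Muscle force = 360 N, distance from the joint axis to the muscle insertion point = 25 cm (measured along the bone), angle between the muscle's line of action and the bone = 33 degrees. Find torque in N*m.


Torque = F * d * sin(theta)   (moment arm = d*sin(theta))
d = 25 cm = 0.25 m
Torque = 360 * 0.25 * sin(33)
Torque = 49.02 N*m


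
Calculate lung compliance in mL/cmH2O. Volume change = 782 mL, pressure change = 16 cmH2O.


C = dV / dP
C = 782 / 16
C = 48.88 mL/cmH2O


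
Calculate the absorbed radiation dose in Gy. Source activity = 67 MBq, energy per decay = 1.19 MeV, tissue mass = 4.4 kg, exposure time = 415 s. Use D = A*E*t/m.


A = 67 MBq = 6.7000e+07 Bq
E = 1.19 MeV = 1.90638e-13 J
D = A*E*t/m = 6.7000e+07*1.90638e-13*415/4.4
D = 0.001205 Gy


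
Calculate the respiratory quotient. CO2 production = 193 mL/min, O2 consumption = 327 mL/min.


RQ = VCO2 / VO2
RQ = 193 / 327
RQ = 0.5902


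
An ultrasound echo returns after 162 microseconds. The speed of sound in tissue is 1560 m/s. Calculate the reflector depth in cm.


depth = c * t / 2
t = 162 us = 1.6200e-04 s
depth = 1560 * 1.6200e-04 / 2
depth = 0.12636 m = 12.636 cm


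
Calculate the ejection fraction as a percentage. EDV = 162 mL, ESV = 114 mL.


SV = EDV - ESV = 162 - 114 = 48 mL
EF = SV/EDV * 100 = 48/162 * 100
EF = 29.63%


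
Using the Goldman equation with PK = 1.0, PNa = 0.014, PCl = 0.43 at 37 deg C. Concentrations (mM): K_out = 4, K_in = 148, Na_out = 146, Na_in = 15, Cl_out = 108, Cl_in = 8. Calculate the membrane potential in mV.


Vm = (RT/F)*ln((PK*Ko + PNa*Nao + PCl*Cli)/(PK*Ki + PNa*Nai + PCl*Clo))
Numer = 9.484, Denom = 194.65
Vm = -80.75 mV


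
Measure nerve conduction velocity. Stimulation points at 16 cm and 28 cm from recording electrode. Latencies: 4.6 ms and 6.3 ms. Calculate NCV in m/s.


Distance = (28 - 16) / 100 = 0.12 m
dt = (6.3 - 4.6) / 1000 = 0.0017 s
NCV = dist / dt = 70.59 m/s


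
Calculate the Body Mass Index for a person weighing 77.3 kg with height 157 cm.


BMI = weight / height^2
height = 157 cm = 1.57 m
BMI = 77.3 / 1.57^2
BMI = 31.36 kg/m^2


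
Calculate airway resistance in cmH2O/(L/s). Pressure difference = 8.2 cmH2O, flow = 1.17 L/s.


R = dP / flow
R = 8.2 / 1.17
R = 7.009 cmH2O/(L/s)


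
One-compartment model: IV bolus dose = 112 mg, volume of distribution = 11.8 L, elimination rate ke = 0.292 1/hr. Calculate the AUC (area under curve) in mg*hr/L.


C0 = Dose/Vd = 112/11.8 = 9.49153 mg/L
AUC = C0/ke = 9.49153/0.292
AUC = 32.51 mg*hr/L


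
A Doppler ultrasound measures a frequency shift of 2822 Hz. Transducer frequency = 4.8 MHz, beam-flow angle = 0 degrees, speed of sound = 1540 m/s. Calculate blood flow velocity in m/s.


v = fd * c / (2 * f0 * cos(theta))
v = 2822 * 1540 / (2 * 4.8000e+06 * cos(0))
v = 0.4527 m/s


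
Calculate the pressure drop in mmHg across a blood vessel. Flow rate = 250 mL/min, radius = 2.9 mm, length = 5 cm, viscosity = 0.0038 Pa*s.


dP = 8*mu*L*Q / (pi*r^4)
Q = 250 mL/min = 4.16667e-06 m^3/s
dP = 28.503 Pa = 28.503 / 133.322 mmHg = 0.2138 mmHg


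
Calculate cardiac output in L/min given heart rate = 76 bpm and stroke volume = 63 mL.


CO = HR * SV
CO = 76 * 63 / 1000
CO = 4.788 L/min


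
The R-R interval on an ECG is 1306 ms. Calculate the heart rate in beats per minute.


HR = 60 / RR_interval(s)
RR = 1306 ms = 1.306 s
HR = 60 / 1.306 = 45.94 bpm


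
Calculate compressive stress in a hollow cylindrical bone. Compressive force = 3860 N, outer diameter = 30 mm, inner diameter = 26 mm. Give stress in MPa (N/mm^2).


A = pi*(r_o^2 - r_i^2)
r_o = 15 mm, r_i = 13 mm
A = 175.929 mm^2
sigma = F/A = 3860 / 175.929
sigma = 21.94 MPa


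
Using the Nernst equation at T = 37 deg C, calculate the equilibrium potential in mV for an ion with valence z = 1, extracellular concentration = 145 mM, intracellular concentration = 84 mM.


E = (RT/(zF)) * ln(C_out/C_in)
T = 37 + 273.15 = 310.15 K
E = (8.314 * 310.15 / (1 * 96485)) * ln(145/84)
E = 14.59 mV


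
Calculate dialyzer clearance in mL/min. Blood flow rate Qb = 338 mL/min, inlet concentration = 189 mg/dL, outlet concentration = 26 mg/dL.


K = Qb * (Cb_in - Cb_out) / Cb_in
K = 338 * (189 - 26) / 189
K = 291.5 mL/min


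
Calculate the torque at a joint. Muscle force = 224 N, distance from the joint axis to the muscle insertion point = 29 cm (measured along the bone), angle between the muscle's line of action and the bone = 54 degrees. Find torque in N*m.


Torque = F * d * sin(theta)   (moment arm = d*sin(theta))
d = 29 cm = 0.29 m
Torque = 224 * 0.29 * sin(54)
Torque = 52.55 N*m


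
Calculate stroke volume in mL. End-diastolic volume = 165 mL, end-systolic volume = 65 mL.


SV = EDV - ESV
SV = 165 - 65
SV = 100 mL


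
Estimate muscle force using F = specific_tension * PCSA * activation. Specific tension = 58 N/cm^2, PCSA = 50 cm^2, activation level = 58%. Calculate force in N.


F = sigma * PCSA * activation
F = 58 * 50 * 0.58
F = 1682 N


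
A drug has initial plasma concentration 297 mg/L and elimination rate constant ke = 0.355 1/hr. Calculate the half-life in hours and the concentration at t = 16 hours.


t_half = ln(2) / ke = 0.693147 / 0.355 = 1.953 hr
C(t) = C0 * exp(-ke*t) = 297 * exp(-0.355*16)
C(16) = 1.014 mg/L


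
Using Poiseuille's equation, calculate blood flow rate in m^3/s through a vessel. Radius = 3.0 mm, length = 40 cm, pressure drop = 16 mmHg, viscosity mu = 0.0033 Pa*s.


Q = pi*r^4*dP / (8*mu*L)
r = 0.003 m, L = 0.4 m
dP = 16 mmHg = 2133.152 Pa
Q = 5.1404e-05 m^3/s


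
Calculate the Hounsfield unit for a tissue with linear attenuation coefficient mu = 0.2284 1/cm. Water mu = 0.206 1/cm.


HU = ((mu_tissue - mu_water) / mu_water) * 1000
HU = ((0.2284 - 0.206) / 0.206) * 1000
HU = 108.7


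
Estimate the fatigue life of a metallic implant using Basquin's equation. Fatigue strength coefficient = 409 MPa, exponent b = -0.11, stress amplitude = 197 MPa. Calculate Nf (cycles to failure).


sigma_a = sigma_f' * (2Nf)^b
2Nf = (sigma_a/sigma_f')^(1/b)
2Nf = (197/409)^(1/-0.11)
2Nf = 765.87041
Nf = 382.9


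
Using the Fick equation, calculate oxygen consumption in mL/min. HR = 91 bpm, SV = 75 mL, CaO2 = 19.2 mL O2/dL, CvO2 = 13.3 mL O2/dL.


CO = HR*SV = 91*75/1000 = 6.825 L/min
a-v O2 diff = 19.2 - 13.3 = 5.9 mL/dL
VO2 = CO * (CaO2-CvO2) * 10 dL/L
VO2 = 6.825 * 5.9 * 10
VO2 = 402.7 mL/min


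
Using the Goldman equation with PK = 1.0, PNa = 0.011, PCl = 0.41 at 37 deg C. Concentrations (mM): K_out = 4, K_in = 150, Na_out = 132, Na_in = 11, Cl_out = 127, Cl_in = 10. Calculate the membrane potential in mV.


Vm = (RT/F)*ln((PK*Ko + PNa*Nao + PCl*Cli)/(PK*Ki + PNa*Nai + PCl*Clo))
Numer = 9.552, Denom = 202.191
Vm = -81.58 mV


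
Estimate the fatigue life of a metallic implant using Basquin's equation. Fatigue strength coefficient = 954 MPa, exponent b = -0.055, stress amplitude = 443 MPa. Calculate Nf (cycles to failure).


sigma_a = sigma_f' * (2Nf)^b
2Nf = (sigma_a/sigma_f')^(1/b)
2Nf = (443/954)^(1/-0.055)
2Nf = 1140710.5
Nf = 5.704e+05


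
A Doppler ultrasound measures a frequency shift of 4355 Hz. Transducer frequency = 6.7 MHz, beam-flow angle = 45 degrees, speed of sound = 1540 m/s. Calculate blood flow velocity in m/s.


v = fd * c / (2 * f0 * cos(theta))
v = 4355 * 1540 / (2 * 6.7000e+06 * cos(45))
v = 0.7078 m/s


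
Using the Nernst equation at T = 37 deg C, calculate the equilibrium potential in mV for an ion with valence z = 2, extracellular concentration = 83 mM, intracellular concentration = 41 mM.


E = (RT/(zF)) * ln(C_out/C_in)
T = 37 + 273.15 = 310.15 K
E = (8.314 * 310.15 / (2 * 96485)) * ln(83/41)
E = 9.424 mV
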